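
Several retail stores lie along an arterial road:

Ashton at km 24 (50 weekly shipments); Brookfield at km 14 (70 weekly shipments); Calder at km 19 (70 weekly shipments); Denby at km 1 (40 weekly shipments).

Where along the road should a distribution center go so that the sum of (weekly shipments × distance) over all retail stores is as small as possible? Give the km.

For a sum of weighted absolute distances on a line, the optimum is the weighted median (not the mean). Total weight W = 230; half-weight = 115.
Sort by position and accumulate weight:
  km 1 (Denby, w=40) → cum 40
  km 14 (Brookfield, w=70) → cum 110
  km 19 (Calder, w=70) → cum 180  ≥ 115 → median here
  km 24 (Ashton, w=50) → cum 230
Optimal location: km 19.

x = 19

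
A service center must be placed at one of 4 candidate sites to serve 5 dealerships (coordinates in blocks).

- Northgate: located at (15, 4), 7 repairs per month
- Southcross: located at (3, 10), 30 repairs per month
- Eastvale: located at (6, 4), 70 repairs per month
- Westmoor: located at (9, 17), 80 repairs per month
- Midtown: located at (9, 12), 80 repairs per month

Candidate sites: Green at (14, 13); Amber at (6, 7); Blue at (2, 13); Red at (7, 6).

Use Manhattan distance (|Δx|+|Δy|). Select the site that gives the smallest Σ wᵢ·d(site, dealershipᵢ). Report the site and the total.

Total weighted distance at each candidate:
  Green (14, 13): total = 2880
  Amber (6, 7): total = 2154
  Blue (2, 13): total = 2704
  Red (7, 6): total = 2200
Minimum is at Amber with total 2154 blocks.

Amber, total 2154 blocks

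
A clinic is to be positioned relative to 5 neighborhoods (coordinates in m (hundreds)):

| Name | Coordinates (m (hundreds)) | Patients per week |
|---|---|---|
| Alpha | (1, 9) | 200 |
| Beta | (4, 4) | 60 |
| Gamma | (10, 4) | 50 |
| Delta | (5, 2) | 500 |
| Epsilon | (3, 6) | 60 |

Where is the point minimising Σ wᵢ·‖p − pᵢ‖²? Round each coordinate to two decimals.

The minimiser of Σwᵢ‖p−pᵢ‖² is the weighted centroid p* = (Σwᵢpᵢ)/(Σwᵢ).
Σwᵢ = 870.
Σwᵢxᵢ = 200·1 + 60·4 + 50·10 + 500·5 + 60·3 = 3620.
Σwᵢyᵢ = 200·9 + 60·4 + 50·4 + 500·2 + 60·6 = 3600.
x* = 3620/870 = 4.16, y* = 3600/870 = 4.14.

(4.16, 4.14)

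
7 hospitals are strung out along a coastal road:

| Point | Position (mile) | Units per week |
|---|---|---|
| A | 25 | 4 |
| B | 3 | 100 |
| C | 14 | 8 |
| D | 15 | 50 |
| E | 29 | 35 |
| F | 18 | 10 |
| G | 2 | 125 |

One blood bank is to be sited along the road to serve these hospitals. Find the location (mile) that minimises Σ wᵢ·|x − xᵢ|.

For a sum of weighted absolute distances on a line, the optimum is the weighted median (not the mean). Total weight W = 332; half-weight = 166.
Sort by position and accumulate weight:
  mile 2 (G, w=125) → cum 125
  mile 3 (B, w=100) → cum 225  ≥ 166 → median here
  mile 14 (C, w=8) → cum 233
  mile 15 (D, w=50) → cum 283
  mile 18 (F, w=10) → cum 293
  mile 25 (A, w=4) → cum 297
  mile 29 (E, w=35) → cum 332
Optimal location: mile 3.

x = 3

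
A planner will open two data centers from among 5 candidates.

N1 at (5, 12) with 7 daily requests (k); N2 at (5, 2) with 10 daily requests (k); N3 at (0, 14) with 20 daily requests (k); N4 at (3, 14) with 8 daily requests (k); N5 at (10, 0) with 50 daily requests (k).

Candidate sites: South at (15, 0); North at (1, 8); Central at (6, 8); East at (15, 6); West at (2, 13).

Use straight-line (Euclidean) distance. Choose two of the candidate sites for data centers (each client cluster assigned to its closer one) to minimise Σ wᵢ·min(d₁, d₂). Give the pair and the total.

Evaluate every pair (each demand assigned to the nearer of the two):
  {South, West}: total = 430.2
  {South, North}: total = 534.0
  {South, Central}: total = 563.1
  {East, West}: total = 576.4
  {Central, West}: total = 586.2
  {North, East}: total = 674.5
  {Central, East}: total = 703.6
  {North, Central}: total = 709.2
  {North, West}: total = 752.4
  {South, East}: total = 889.0
Best pair: {South, West} with total 430.2.

{South, West}, total 430.2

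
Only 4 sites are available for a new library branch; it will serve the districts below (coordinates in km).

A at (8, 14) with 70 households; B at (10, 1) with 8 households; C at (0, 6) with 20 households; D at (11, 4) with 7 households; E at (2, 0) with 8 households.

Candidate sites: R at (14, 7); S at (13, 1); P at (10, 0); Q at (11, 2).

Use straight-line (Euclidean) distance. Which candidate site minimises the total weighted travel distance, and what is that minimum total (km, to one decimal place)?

Total weighted distance at each candidate:
  R (14, 7): total = 1124.6
  S (13, 1): total = 1391.2
  P (10, 0): total = 1324.0
  Q (11, 2): total = 1199.0
Minimum is at R with total 1124.6 km.

R, total 1124.6 km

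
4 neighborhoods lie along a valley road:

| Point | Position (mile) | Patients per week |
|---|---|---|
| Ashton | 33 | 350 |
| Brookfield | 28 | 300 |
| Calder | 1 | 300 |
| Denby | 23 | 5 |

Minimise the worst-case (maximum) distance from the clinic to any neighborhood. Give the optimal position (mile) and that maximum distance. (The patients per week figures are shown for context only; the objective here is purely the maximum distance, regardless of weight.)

The 1-center on a line is the midpoint of the two extreme points: leftmost at 1, rightmost at 33.
Optimal location = (1 + 33)/2 = 17; maximum distance = (33 − 1)/2 = 16.

location 17, max distance 16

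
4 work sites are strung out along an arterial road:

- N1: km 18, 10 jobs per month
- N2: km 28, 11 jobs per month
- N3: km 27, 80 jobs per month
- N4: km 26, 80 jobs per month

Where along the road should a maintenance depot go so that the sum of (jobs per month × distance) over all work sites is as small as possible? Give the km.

For a sum of weighted absolute distances on a line, the optimum is the weighted median (not the mean). Total weight W = 181; half-weight = 90.5.
Sort by position and accumulate weight:
  km 18 (N1, w=10) → cum 10
  km 26 (N4, w=80) → cum 90
  km 27 (N3, w=80) → cum 170  ≥ 90.5 → median here
  km 28 (N2, w=11) → cum 181
Optimal location: km 27.

x = 27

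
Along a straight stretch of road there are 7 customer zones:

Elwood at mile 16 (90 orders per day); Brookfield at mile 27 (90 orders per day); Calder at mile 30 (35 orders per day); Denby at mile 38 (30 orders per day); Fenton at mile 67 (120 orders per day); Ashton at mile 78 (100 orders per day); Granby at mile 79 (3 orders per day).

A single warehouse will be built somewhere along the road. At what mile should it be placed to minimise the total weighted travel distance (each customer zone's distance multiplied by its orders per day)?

For a sum of weighted absolute distances on a line, the optimum is the weighted median (not the mean). Total weight W = 468; half-weight = 234.
Sort by position and accumulate weight:
  mile 16 (Elwood, w=90) → cum 90
  mile 27 (Brookfield, w=90) → cum 180
  mile 30 (Calder, w=35) → cum 215
  mile 38 (Denby, w=30) → cum 245  ≥ 234 → median here
  mile 67 (Fenton, w=120) → cum 365
  mile 78 (Ashton, w=100) → cum 465
  mile 79 (Granby, w=3) → cum 468
Optimal location: mile 38.

x = 38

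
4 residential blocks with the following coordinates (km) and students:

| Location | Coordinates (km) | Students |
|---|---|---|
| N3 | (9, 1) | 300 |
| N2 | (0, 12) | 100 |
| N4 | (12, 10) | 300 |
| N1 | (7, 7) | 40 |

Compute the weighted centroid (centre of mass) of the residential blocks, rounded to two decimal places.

(8.89, 6.46)

The minimiser of Σwᵢ‖p−pᵢ‖² is the weighted centroid p* = (Σwᵢpᵢ)/(Σwᵢ).
Σwᵢ = 740.
Σwᵢxᵢ = 300·9 + 100·0 + 300·12 + 40·7 = 6580.
Σwᵢyᵢ = 300·1 + 100·12 + 300·10 + 40·7 = 4780.
x* = 6580/740 = 8.89, y* = 4780/740 = 6.46.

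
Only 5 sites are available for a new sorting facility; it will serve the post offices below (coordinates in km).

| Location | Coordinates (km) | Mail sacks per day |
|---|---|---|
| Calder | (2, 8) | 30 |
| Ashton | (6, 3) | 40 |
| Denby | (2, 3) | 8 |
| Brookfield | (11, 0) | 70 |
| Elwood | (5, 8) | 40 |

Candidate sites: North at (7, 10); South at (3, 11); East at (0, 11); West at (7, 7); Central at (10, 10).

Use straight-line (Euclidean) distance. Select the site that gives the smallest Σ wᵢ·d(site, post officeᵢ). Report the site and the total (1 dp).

Total weighted distance at each candidate:
  North (7, 10): total = 1380.3
  South (3, 11): total = 1597.5
  East (0, 11): total = 1896.3
  West (7, 7): total = 1022.9
  Central (10, 10): total = 1573.8
Minimum is at West with total 1022.9 km.

West, total 1022.9 km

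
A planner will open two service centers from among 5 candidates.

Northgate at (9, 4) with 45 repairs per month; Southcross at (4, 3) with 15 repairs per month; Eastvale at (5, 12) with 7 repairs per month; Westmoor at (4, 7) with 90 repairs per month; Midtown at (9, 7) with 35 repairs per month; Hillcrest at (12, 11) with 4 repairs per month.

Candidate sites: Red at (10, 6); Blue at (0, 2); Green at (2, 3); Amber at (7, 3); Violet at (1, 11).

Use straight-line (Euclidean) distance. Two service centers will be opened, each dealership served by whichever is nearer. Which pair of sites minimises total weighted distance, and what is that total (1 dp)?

Evaluate every pair (each demand assigned to the nearer of the two):
  {Red, Green}: total = 658.8
  {Red, Amber}: total = 721.3
  {Red, Violet}: total = 751.1
  {Green, Amber}: total = 791.9
  {Amber, Violet}: total = 818.7
  {Red, Blue}: total = 835.6
  {Blue, Amber}: total = 854.4
  {Green, Violet}: total = 1105.7
  {Blue, Green}: total = 1150.5
  {Blue, Violet}: total = 1312.6
Best pair: {Red, Green} with total 658.8.

{Red, Green}, total 658.8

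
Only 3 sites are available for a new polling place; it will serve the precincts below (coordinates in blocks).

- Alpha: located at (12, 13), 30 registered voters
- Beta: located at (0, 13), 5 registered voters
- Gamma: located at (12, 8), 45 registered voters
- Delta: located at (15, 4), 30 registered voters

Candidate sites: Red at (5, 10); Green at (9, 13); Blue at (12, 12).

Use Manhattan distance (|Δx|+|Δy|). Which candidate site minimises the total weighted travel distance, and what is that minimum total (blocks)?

Blue, total 605 blocks

Total weighted distance at each candidate:
  Red (5, 10): total = 1225
  Green (9, 13): total = 945
  Blue (12, 12): total = 605
Minimum is at Blue with total 605 blocks.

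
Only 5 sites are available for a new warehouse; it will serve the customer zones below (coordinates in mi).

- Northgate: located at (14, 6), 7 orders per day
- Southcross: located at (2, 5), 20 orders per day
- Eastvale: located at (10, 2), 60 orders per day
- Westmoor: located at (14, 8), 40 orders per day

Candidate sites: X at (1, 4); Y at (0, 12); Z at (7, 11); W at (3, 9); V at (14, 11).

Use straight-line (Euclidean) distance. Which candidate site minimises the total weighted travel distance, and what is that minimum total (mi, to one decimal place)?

V, total 1014.3 mi

Total weighted distance at each candidate:
  X (1, 4): total = 1217.6
  Y (0, 12): total = 1683.2
  Z (7, 11): total = 1090.3
  W (3, 9): total = 1198.1
  V (14, 11): total = 1014.3
Minimum is at V with total 1014.3 mi.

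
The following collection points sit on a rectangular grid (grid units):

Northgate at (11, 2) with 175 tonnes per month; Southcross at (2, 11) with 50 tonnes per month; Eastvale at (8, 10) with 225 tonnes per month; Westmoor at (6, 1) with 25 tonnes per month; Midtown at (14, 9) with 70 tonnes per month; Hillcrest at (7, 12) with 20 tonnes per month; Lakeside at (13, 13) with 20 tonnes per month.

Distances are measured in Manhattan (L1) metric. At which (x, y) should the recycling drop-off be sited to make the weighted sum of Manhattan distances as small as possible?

Manhattan distance separates: Σwᵢ(|x−xᵢ|+|y−yᵢ|) = Σwᵢ|x−xᵢ| + Σwᵢ|y−yᵢ|, so x and y are optimised independently as 1-D weighted medians.
Total weight W = 585; half = 292.5.
x-coordinate, sorted with cumulative weight:
  x=2 (Southcross, w=50) cum 50
  x=6 (Westmoor, w=25) cum 75
  x=7 (Hillcrest, w=20) cum 95
  x=8 (Eastvale, w=225) cum 320  ← median
  x=11 (Northgate, w=175) cum 495
  x=13 (Lakeside, w=20) cum 515
  x=14 (Midtown, w=70) cum 585
⇒ x* = 8
y-coordinate, sorted with cumulative weight:
  y=1 (Westmoor, w=25) cum 25
  y=2 (Northgate, w=175) cum 200
  y=9 (Midtown, w=70) cum 270
  y=10 (Eastvale, w=225) cum 495  ← median
  y=11 (Southcross, w=50) cum 545
  y=12 (Hillcrest, w=20) cum 565
  y=13 (Lakeside, w=20) cum 585
⇒ y* = 10

(8, 10)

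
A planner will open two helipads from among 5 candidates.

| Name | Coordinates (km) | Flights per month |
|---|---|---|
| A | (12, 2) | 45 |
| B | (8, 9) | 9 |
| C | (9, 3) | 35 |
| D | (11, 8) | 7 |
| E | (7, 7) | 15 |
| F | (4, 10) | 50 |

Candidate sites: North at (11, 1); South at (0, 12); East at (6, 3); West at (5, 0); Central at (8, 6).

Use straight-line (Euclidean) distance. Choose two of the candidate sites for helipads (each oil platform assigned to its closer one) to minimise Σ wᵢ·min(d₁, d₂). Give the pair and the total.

Evaluate every pair (each demand assigned to the nearer of the two):
  {North, Central}: total = 518.9
  {North, South}: total = 620.3
  {South, Central}: total = 662.3
  {North, East}: total = 694.4
  {East, Central}: total = 715.9
  {West, Central}: total = 721.5
  {South, East}: total = 770.6
  {North, West}: total = 899.2
  {East, West}: total = 911.0
  {South, West}: total = 982.3
Best pair: {North, Central} with total 518.9.

{North, Central}, total 518.9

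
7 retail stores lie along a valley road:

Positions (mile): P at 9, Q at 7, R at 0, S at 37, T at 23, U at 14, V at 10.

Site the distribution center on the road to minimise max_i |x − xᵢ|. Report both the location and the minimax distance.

location 18.5, max distance 18.5

The 1-center on a line is the midpoint of the two extreme points: leftmost at 0, rightmost at 37.
Optimal location = (0 + 37)/2 = 18.5; maximum distance = (37 − 0)/2 = 18.5.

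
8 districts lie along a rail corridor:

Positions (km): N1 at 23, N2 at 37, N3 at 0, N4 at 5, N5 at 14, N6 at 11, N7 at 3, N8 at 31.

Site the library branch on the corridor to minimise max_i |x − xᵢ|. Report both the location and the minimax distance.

The 1-center on a line is the midpoint of the two extreme points: leftmost at 0, rightmost at 37.
Optimal location = (0 + 37)/2 = 18.5; maximum distance = (37 − 0)/2 = 18.5.

location 18.5, max distance 18.5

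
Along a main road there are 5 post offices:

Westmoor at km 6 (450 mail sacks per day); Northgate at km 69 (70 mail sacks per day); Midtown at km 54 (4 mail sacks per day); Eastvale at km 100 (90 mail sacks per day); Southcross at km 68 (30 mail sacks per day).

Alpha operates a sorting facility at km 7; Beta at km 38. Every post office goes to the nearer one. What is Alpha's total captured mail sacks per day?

The indifferent point is the midpoint (7+38)/2 = 22.5; post offices left of it (closer to Alpha at 7) go to Alpha, those right go to Beta.
  Westmoor at 6 (w=450) → Alpha
  Midtown at 54 (w=4) → Beta
  Southcross at 68 (w=30) → Beta
  Northgate at 69 (w=70) → Beta
  Eastvale at 100 (w=90) → Beta
Alpha captures 450; Beta captures 194.

450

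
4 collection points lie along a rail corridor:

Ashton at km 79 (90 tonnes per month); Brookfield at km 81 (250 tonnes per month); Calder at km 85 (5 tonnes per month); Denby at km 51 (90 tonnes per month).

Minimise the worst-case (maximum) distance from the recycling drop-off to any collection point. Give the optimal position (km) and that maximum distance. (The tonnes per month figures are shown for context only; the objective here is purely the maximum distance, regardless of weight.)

location 68, max distance 17

The 1-center on a line is the midpoint of the two extreme points: leftmost at 51, rightmost at 85.
Optimal location = (51 + 85)/2 = 68; maximum distance = (85 − 51)/2 = 17.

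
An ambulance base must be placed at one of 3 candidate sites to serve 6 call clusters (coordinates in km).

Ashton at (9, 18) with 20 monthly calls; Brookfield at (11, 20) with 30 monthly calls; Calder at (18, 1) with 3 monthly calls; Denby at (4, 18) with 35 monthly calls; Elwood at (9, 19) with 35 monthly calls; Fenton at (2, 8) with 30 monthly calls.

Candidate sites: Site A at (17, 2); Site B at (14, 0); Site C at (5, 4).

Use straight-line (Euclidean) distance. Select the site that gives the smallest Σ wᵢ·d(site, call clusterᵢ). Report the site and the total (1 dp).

Site C, total 2028.5 km

Total weighted distance at each candidate:
  Site A (17, 2): total = 2795.0
  Site B (14, 0): total = 2833.7
  Site C (5, 4): total = 2028.5
Minimum is at Site C with total 2028.5 km.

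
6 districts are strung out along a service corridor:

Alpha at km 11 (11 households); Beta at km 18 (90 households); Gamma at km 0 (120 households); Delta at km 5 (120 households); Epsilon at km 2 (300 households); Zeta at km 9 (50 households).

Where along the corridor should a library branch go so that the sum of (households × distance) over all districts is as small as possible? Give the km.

x = 2

For a sum of weighted absolute distances on a line, the optimum is the weighted median (not the mean). Total weight W = 691; half-weight = 345.5.
Sort by position and accumulate weight:
  km 0 (Gamma, w=120) → cum 120
  km 2 (Epsilon, w=300) → cum 420  ≥ 345.5 → median here
  km 5 (Delta, w=120) → cum 540
  km 9 (Zeta, w=50) → cum 590
  km 11 (Alpha, w=11) → cum 601
  km 18 (Beta, w=90) → cum 691
Optimal location: km 2.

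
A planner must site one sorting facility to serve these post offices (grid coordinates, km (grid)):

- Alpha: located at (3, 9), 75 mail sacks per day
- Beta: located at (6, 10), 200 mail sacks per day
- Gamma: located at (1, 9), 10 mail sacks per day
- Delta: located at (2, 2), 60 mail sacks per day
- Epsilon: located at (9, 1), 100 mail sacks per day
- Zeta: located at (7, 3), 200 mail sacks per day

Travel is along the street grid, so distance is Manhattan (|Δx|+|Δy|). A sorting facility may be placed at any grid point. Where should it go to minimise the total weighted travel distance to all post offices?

(6, 3)

Manhattan distance separates: Σwᵢ(|x−xᵢ|+|y−yᵢ|) = Σwᵢ|x−xᵢ| + Σwᵢ|y−yᵢ|, so x and y are optimised independently as 1-D weighted medians.
Total weight W = 645; half = 322.5.
x-coordinate, sorted with cumulative weight:
  x=1 (Gamma, w=10) cum 10
  x=2 (Delta, w=60) cum 70
  x=3 (Alpha, w=75) cum 145
  x=6 (Beta, w=200) cum 345  ← median
  x=7 (Zeta, w=200) cum 545
  x=9 (Epsilon, w=100) cum 645
⇒ x* = 6
y-coordinate, sorted with cumulative weight:
  y=1 (Epsilon, w=100) cum 100
  y=2 (Delta, w=60) cum 160
  y=3 (Zeta, w=200) cum 360  ← median
  y=9 (Alpha, w=75) cum 435
  y=9 (Gamma, w=10) cum 445
  y=10 (Beta, w=200) cum 645
⇒ y* = 3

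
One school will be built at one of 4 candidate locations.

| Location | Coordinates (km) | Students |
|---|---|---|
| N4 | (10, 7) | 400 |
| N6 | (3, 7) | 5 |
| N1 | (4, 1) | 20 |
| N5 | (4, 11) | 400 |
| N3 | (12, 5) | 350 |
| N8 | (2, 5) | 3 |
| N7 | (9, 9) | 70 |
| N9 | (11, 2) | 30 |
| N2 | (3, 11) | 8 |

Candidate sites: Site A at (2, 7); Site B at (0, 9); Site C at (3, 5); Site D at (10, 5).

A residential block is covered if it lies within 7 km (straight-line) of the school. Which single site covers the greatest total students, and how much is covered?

Site D, covering 850

Coverage radius r = 7 km; a point is covered iff (Δx)²+(Δy)² ≤ 7² = 49.
  Site A (2, 7): covers {N6, N1, N5, N8, N2} → 436
  Site B (0, 9): covers {N6, N5, N8, N2} → 416
  Site C (3, 5): covers {N6, N1, N5, N8, N2} → 436
  Site D (10, 5): covers {N4, N3, N7, N9} → 850
Maximum coverage at Site D: 850 students.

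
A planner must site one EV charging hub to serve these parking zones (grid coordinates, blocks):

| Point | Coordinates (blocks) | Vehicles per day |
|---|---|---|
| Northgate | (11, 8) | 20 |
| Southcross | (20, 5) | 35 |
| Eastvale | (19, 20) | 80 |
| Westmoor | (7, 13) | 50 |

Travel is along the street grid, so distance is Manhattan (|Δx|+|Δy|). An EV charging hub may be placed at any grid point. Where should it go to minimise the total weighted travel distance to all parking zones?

(19, 13)

Manhattan distance separates: Σwᵢ(|x−xᵢ|+|y−yᵢ|) = Σwᵢ|x−xᵢ| + Σwᵢ|y−yᵢ|, so x and y are optimised independently as 1-D weighted medians.
Total weight W = 185; half = 92.5.
x-coordinate, sorted with cumulative weight:
  x=7 (Westmoor, w=50) cum 50
  x=11 (Northgate, w=20) cum 70
  x=19 (Eastvale, w=80) cum 150  ← median
  x=20 (Southcross, w=35) cum 185
⇒ x* = 19
y-coordinate, sorted with cumulative weight:
  y=5 (Southcross, w=35) cum 35
  y=8 (Northgate, w=20) cum 55
  y=13 (Westmoor, w=50) cum 105  ← median
  y=20 (Eastvale, w=80) cum 185
⇒ y* = 13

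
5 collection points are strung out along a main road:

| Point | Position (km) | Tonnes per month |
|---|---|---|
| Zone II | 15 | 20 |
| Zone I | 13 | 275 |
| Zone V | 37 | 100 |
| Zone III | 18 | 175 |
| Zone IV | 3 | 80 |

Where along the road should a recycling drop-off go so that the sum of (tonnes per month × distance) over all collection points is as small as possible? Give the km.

For a sum of weighted absolute distances on a line, the optimum is the weighted median (not the mean). Total weight W = 650; half-weight = 325.
Sort by position and accumulate weight:
  km 3 (Zone IV, w=80) → cum 80
  km 13 (Zone I, w=275) → cum 355  ≥ 325 → median here
  km 15 (Zone II, w=20) → cum 375
  km 18 (Zone III, w=175) → cum 550
  km 37 (Zone V, w=100) → cum 650
Optimal location: km 13.

x = 13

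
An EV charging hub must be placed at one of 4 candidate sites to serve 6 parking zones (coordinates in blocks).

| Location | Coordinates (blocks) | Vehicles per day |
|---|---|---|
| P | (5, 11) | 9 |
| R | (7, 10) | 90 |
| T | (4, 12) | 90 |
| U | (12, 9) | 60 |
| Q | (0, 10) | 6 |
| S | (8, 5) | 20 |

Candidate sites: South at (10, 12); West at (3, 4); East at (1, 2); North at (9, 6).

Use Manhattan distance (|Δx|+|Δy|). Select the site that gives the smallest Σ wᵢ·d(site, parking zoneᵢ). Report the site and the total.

South, total 1596 blocks

Total weighted distance at each candidate:
  South (10, 12): total = 1596
  West (3, 4): total = 2805
  East (1, 2): total = 3881
  North (9, 6): total = 2089
Minimum is at South with total 1596 blocks.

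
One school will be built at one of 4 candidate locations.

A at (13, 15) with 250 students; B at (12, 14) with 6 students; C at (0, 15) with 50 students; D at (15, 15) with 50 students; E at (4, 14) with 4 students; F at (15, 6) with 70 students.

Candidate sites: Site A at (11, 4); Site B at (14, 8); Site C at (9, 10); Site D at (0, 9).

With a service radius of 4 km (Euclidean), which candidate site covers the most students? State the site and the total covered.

Coverage radius r = 4 km; a point is covered iff (Δx)²+(Δy)² ≤ 4² = 16.
  Site A (11, 4): covers {none} → 0
  Site B (14, 8): covers {F} → 70
  Site C (9, 10): covers {none} → 0
  Site D (0, 9): covers {none} → 0
Maximum coverage at Site B: 70 students.

Site B, covering 70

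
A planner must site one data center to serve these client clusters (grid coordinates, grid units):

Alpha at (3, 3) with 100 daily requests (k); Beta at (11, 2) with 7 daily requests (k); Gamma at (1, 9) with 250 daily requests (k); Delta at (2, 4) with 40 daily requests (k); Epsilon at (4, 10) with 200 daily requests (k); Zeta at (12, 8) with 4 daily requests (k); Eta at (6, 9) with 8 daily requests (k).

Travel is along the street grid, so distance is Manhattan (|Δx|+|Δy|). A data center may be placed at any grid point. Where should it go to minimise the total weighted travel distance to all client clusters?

Manhattan distance separates: Σwᵢ(|x−xᵢ|+|y−yᵢ|) = Σwᵢ|x−xᵢ| + Σwᵢ|y−yᵢ|, so x and y are optimised independently as 1-D weighted medians.
Total weight W = 609; half = 304.5.
x-coordinate, sorted with cumulative weight:
  x=1 (Gamma, w=250) cum 250
  x=2 (Delta, w=40) cum 290
  x=3 (Alpha, w=100) cum 390  ← median
  x=4 (Epsilon, w=200) cum 590
  x=6 (Eta, w=8) cum 598
  x=11 (Beta, w=7) cum 605
  x=12 (Zeta, w=4) cum 609
⇒ x* = 3
y-coordinate, sorted with cumulative weight:
  y=2 (Beta, w=7) cum 7
  y=3 (Alpha, w=100) cum 107
  y=4 (Delta, w=40) cum 147
  y=8 (Zeta, w=4) cum 151
  y=9 (Gamma, w=250) cum 401  ← median
  y=9 (Eta, w=8) cum 409
  y=10 (Epsilon, w=200) cum 609
⇒ y* = 9

(3, 9)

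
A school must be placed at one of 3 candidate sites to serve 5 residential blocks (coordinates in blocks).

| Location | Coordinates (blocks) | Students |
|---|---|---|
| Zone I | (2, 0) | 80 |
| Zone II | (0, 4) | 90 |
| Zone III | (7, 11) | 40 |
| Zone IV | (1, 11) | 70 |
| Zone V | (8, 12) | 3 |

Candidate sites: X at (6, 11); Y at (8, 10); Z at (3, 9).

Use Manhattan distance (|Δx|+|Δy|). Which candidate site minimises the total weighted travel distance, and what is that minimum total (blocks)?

Z, total 2064 blocks

Total weighted distance at each candidate:
  X (6, 11): total = 2769
  Y (8, 10): total = 3186
  Z (3, 9): total = 2064
Minimum is at Z with total 2064 blocks.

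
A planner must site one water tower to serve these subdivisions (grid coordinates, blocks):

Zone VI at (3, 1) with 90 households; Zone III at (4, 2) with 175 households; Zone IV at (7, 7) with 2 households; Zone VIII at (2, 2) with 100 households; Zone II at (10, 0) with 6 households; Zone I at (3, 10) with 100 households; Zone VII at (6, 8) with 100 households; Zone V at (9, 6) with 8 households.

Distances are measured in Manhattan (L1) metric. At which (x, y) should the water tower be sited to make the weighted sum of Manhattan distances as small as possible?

(4, 2)

Manhattan distance separates: Σwᵢ(|x−xᵢ|+|y−yᵢ|) = Σwᵢ|x−xᵢ| + Σwᵢ|y−yᵢ|, so x and y are optimised independently as 1-D weighted medians.
Total weight W = 581; half = 290.5.
x-coordinate, sorted with cumulative weight:
  x=2 (Zone VIII, w=100) cum 100
  x=3 (Zone VI, w=90) cum 190
  x=3 (Zone I, w=100) cum 290
  x=4 (Zone III, w=175) cum 465  ← median
  x=6 (Zone VII, w=100) cum 565
  x=7 (Zone IV, w=2) cum 567
  x=9 (Zone V, w=8) cum 575
  x=10 (Zone II, w=6) cum 581
⇒ x* = 4
y-coordinate, sorted with cumulative weight:
  y=0 (Zone II, w=6) cum 6
  y=1 (Zone VI, w=90) cum 96
  y=2 (Zone III, w=175) cum 271
  y=2 (Zone VIII, w=100) cum 371  ← median
  y=6 (Zone V, w=8) cum 379
  y=7 (Zone IV, w=2) cum 381
  y=8 (Zone VII, w=100) cum 481
  y=10 (Zone I, w=100) cum 581
⇒ y* = 2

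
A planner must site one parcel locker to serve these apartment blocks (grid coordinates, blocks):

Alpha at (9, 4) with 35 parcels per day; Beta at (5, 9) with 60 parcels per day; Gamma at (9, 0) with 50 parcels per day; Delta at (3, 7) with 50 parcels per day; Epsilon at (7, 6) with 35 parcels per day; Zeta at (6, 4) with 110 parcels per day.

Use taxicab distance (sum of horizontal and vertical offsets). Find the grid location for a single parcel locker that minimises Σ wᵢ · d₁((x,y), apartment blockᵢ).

Manhattan distance separates: Σwᵢ(|x−xᵢ|+|y−yᵢ|) = Σwᵢ|x−xᵢ| + Σwᵢ|y−yᵢ|, so x and y are optimised independently as 1-D weighted medians.
Total weight W = 340; half = 170.
x-coordinate, sorted with cumulative weight:
  x=3 (Delta, w=50) cum 50
  x=5 (Beta, w=60) cum 110
  x=6 (Zeta, w=110) cum 220  ← median
  x=7 (Epsilon, w=35) cum 255
  x=9 (Alpha, w=35) cum 290
  x=9 (Gamma, w=50) cum 340
⇒ x* = 6
y-coordinate, sorted with cumulative weight:
  y=0 (Gamma, w=50) cum 50
  y=4 (Alpha, w=35) cum 85
  y=4 (Zeta, w=110) cum 195  ← median
  y=6 (Epsilon, w=35) cum 230
  y=7 (Delta, w=50) cum 280
  y=9 (Beta, w=60) cum 340
⇒ y* = 4

(6, 4)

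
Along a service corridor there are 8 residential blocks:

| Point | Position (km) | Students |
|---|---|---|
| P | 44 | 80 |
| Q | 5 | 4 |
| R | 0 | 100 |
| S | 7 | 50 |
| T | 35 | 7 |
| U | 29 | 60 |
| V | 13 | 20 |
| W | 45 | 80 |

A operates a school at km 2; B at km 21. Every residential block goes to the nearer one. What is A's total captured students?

The indifferent point is the midpoint (2+21)/2 = 11.5; residential blocks left of it (closer to A at 2) go to A, those right go to B.
  R at 0 (w=100) → A
  Q at 5 (w=4) → A
  S at 7 (w=50) → A
  V at 13 (w=20) → B
  U at 29 (w=60) → B
  T at 35 (w=7) → B
  P at 44 (w=80) → B
  W at 45 (w=80) → B
A captures 154; B captures 247.

154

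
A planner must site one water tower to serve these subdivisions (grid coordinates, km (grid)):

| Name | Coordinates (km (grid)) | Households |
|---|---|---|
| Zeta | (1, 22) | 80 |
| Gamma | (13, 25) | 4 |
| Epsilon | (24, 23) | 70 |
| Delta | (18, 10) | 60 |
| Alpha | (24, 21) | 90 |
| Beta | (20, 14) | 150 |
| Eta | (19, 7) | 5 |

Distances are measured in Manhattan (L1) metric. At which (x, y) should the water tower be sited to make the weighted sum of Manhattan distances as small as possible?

(20, 21)

Manhattan distance separates: Σwᵢ(|x−xᵢ|+|y−yᵢ|) = Σwᵢ|x−xᵢ| + Σwᵢ|y−yᵢ|, so x and y are optimised independently as 1-D weighted medians.
Total weight W = 459; half = 229.5.
x-coordinate, sorted with cumulative weight:
  x=1 (Zeta, w=80) cum 80
  x=13 (Gamma, w=4) cum 84
  x=18 (Delta, w=60) cum 144
  x=19 (Eta, w=5) cum 149
  x=20 (Beta, w=150) cum 299  ← median
  x=24 (Epsilon, w=70) cum 369
  x=24 (Alpha, w=90) cum 459
⇒ x* = 20
y-coordinate, sorted with cumulative weight:
  y=7 (Eta, w=5) cum 5
  y=10 (Delta, w=60) cum 65
  y=14 (Beta, w=150) cum 215
  y=21 (Alpha, w=90) cum 305  ← median
  y=22 (Zeta, w=80) cum 385
  y=23 (Epsilon, w=70) cum 455
  y=25 (Gamma, w=4) cum 459
⇒ y* = 21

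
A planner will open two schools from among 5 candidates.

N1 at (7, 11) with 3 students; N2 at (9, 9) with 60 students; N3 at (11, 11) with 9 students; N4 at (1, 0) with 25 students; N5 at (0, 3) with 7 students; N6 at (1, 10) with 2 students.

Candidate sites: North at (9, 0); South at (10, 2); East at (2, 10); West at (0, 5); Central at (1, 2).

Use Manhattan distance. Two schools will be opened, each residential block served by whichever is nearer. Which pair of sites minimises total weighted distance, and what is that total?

{East, Central}, total 654

Evaluate every pair (each demand assigned to the nearer of the two):
  {East, Central}: total = 654
  {South, Central}: total = 686
  {East, West}: total = 754
  {North, Central}: total = 776
  {South, West}: total = 782
  {North, East}: total = 853
  {North, West}: total = 872
  {North, South}: total = 917
  {South, East}: total = 928
  {West, Central}: total = 1048
Best pair: {East, Central} with total 654.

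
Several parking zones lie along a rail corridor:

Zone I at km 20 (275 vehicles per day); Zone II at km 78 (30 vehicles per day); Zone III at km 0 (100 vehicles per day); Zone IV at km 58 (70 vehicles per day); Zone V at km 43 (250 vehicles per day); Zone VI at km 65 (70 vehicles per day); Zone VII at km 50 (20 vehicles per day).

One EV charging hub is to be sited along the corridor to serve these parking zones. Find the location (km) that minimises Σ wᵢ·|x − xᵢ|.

For a sum of weighted absolute distances on a line, the optimum is the weighted median (not the mean). Total weight W = 815; half-weight = 407.5.
Sort by position and accumulate weight:
  km 0 (Zone III, w=100) → cum 100
  km 20 (Zone I, w=275) → cum 375
  km 43 (Zone V, w=250) → cum 625  ≥ 407.5 → median here
  km 50 (Zone VII, w=20) → cum 645
  km 58 (Zone IV, w=70) → cum 715
  km 65 (Zone VI, w=70) → cum 785
  km 78 (Zone II, w=30) → cum 815
Optimal location: km 43.

x = 43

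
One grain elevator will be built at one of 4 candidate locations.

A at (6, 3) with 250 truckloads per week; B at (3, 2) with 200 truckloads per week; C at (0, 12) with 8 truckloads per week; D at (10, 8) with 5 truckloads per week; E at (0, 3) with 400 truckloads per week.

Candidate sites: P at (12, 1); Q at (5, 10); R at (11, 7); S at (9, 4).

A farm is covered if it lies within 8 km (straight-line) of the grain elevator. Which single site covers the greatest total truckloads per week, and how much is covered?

Coverage radius r = 8 km; a point is covered iff (Δx)²+(Δy)² ≤ 8² = 64.
  P (12, 1): covers {A, D} → 255
  Q (5, 10): covers {A, C, D} → 263
  R (11, 7): covers {A, D} → 255
  S (9, 4): covers {A, B, D} → 455
Maximum coverage at S: 455 truckloads per week.

S, covering 455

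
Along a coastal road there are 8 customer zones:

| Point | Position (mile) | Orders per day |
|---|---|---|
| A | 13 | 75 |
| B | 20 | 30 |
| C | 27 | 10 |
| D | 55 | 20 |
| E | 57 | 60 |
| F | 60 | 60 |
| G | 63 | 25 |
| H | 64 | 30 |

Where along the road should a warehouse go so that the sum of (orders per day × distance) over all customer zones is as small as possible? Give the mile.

For a sum of weighted absolute distances on a line, the optimum is the weighted median (not the mean). Total weight W = 310; half-weight = 155.
Sort by position and accumulate weight:
  mile 13 (A, w=75) → cum 75
  mile 20 (B, w=30) → cum 105
  mile 27 (C, w=10) → cum 115
  mile 55 (D, w=20) → cum 135
  mile 57 (E, w=60) → cum 195  ≥ 155 → median here
  mile 60 (F, w=60) → cum 255
  mile 63 (G, w=25) → cum 280
  mile 64 (H, w=30) → cum 310
Optimal location: mile 57.

x = 57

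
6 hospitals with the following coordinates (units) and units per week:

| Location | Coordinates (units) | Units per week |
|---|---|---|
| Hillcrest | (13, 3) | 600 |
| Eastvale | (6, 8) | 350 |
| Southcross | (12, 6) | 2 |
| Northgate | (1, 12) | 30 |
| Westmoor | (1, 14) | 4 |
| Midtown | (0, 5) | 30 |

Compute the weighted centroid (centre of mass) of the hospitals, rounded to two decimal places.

The minimiser of Σwᵢ‖p−pᵢ‖² is the weighted centroid p* = (Σwᵢpᵢ)/(Σwᵢ).
Σwᵢ = 1016.
Σwᵢxᵢ = 600·13 + 350·6 + 2·12 + 30·1 + 4·1 + 30·0 = 9958.
Σwᵢyᵢ = 600·3 + 350·8 + 2·6 + 30·12 + 4·14 + 30·5 = 5178.
x* = 9958/1016 = 9.80, y* = 5178/1016 = 5.10.

(9.80, 5.10)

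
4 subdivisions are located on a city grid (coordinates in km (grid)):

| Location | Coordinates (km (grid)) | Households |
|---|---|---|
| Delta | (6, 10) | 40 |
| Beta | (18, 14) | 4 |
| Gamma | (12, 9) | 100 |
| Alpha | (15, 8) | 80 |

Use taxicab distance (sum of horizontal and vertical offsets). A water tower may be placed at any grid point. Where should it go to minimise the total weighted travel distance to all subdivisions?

Manhattan distance separates: Σwᵢ(|x−xᵢ|+|y−yᵢ|) = Σwᵢ|x−xᵢ| + Σwᵢ|y−yᵢ|, so x and y are optimised independently as 1-D weighted medians.
Total weight W = 224; half = 112.
x-coordinate, sorted with cumulative weight:
  x=6 (Delta, w=40) cum 40
  x=12 (Gamma, w=100) cum 140  ← median
  x=15 (Alpha, w=80) cum 220
  x=18 (Beta, w=4) cum 224
⇒ x* = 12
y-coordinate, sorted with cumulative weight:
  y=8 (Alpha, w=80) cum 80
  y=9 (Gamma, w=100) cum 180  ← median
  y=10 (Delta, w=40) cum 220
  y=14 (Beta, w=4) cum 224
⇒ y* = 9

(12, 9)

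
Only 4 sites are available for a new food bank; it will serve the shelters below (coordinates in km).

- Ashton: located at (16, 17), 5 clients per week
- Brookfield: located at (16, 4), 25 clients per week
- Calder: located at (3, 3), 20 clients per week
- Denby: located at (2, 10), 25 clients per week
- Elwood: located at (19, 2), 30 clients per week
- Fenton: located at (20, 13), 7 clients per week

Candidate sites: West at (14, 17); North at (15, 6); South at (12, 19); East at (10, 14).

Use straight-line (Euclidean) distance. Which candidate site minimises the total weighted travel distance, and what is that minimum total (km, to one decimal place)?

North, total 928.5 km

Total weighted distance at each candidate:
  West (14, 17): total = 1567.0
  North (15, 6): total = 928.5
  South (12, 19): total = 1735.5
  East (10, 14): total = 1329.8
Minimum is at North with total 928.5 km.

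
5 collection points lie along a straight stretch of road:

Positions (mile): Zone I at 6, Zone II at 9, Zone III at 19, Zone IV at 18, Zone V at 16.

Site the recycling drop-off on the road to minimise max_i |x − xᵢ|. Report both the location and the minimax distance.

location 12.5, max distance 6.5

The 1-center on a line is the midpoint of the two extreme points: leftmost at 6, rightmost at 19.
Optimal location = (6 + 19)/2 = 12.5; maximum distance = (19 − 6)/2 = 6.5.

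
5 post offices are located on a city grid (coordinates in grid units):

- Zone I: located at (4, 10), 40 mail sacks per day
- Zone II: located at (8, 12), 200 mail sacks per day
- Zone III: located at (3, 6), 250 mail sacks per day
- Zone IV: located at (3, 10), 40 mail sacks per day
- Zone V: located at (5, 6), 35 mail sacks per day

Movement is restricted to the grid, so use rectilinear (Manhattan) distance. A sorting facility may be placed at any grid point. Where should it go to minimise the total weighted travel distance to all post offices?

Manhattan distance separates: Σwᵢ(|x−xᵢ|+|y−yᵢ|) = Σwᵢ|x−xᵢ| + Σwᵢ|y−yᵢ|, so x and y are optimised independently as 1-D weighted medians.
Total weight W = 565; half = 282.5.
x-coordinate, sorted with cumulative weight:
  x=3 (Zone III, w=250) cum 250
  x=3 (Zone IV, w=40) cum 290  ← median
  x=4 (Zone I, w=40) cum 330
  x=5 (Zone V, w=35) cum 365
  x=8 (Zone II, w=200) cum 565
⇒ x* = 3
y-coordinate, sorted with cumulative weight:
  y=6 (Zone III, w=250) cum 250
  y=6 (Zone V, w=35) cum 285  ← median
  y=10 (Zone I, w=40) cum 325
  y=10 (Zone IV, w=40) cum 365
  y=12 (Zone II, w=200) cum 565
⇒ y* = 6

(3, 6)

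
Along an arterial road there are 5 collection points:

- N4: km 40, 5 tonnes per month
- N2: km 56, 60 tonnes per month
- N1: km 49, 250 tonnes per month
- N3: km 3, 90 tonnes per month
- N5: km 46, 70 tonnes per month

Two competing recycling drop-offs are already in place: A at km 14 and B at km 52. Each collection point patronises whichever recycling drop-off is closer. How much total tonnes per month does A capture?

90

The indifferent point is the midpoint (14+52)/2 = 33; collection points left of it (closer to A at 14) go to A, those right go to B.
  N3 at 3 (w=90) → A
  N4 at 40 (w=5) → B
  N5 at 46 (w=70) → B
  N1 at 49 (w=250) → B
  N2 at 56 (w=60) → B
A captures 90; B captures 385.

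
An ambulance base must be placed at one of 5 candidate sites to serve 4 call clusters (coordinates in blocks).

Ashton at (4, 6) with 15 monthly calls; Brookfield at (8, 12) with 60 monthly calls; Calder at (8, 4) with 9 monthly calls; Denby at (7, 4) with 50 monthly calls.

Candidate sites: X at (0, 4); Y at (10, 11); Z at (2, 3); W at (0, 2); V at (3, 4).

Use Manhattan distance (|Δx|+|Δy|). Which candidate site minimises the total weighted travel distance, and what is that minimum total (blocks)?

Total weighted distance at each candidate:
  X (0, 4): total = 1472
  Y (10, 11): total = 926
  Z (2, 3): total = 1338
  W (0, 2): total = 1740
  V (3, 4): total = 1070
Minimum is at Y with total 926 blocks.

Y, total 926 blocks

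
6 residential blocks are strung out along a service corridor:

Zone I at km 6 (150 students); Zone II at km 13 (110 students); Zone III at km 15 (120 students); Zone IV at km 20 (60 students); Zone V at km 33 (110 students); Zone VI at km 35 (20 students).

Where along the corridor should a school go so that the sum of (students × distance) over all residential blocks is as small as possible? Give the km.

For a sum of weighted absolute distances on a line, the optimum is the weighted median (not the mean). Total weight W = 570; half-weight = 285.
Sort by position and accumulate weight:
  km 6 (Zone I, w=150) → cum 150
  km 13 (Zone II, w=110) → cum 260
  km 15 (Zone III, w=120) → cum 380  ≥ 285 → median here
  km 20 (Zone IV, w=60) → cum 440
  km 33 (Zone V, w=110) → cum 550
  km 35 (Zone VI, w=20) → cum 570
Optimal location: km 15.

x = 15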